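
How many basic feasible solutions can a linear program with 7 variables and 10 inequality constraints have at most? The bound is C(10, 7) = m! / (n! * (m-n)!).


Each vertex corresponds to some choice of n active constraints out of m, so the number of vertices is at most C(m, n) = m! / (n!(m-n)!).
m = 10, n = 7
Numerator: 10 * 9 * 8 * 7 * 6 * 5 * 4
Denominator: 7! = 5040
C(10, 7) = 120


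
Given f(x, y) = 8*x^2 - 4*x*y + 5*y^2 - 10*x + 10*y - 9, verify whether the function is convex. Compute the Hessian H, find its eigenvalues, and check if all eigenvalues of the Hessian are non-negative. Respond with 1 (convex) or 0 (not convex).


The Hessian of f(x,y) = 8*x^2 - 4*x*y + 5*y^2 - 10*x + 10*y - 9 is:
H = [[16, -4], [-4, 10]]
Trace = 16 + 10 = 26
Determinant = 16*10 - (-4)^2 = 144
Discriminant = (26)^2 - 4*144 = 100.0
Eigenvalues: lambda_1 = 8.0, lambda_2 = 18.0
The function is convex.

1


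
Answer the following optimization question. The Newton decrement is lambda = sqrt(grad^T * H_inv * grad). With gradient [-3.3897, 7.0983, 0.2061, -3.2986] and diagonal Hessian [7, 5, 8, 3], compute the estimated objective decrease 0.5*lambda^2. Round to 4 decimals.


Step 1: H is diagonal, so H^(-1) * g = [-0.4842, 1.4197, 0.0258, -1.0995].
Step 2: g^T H^(-1) g = sum_i g_i^2 / H_ii
  = (-3.3897)^2/7 + (7.0983)^2/5 + (0.2061)^2/8 + (-3.2986)^2/3
  = 1.6414 + 10.0772 + 0.0053 + 3.6269 = 15.3508
Step 3: Objective decrease = 0.5 * g^T H^(-1) g = 7.6754


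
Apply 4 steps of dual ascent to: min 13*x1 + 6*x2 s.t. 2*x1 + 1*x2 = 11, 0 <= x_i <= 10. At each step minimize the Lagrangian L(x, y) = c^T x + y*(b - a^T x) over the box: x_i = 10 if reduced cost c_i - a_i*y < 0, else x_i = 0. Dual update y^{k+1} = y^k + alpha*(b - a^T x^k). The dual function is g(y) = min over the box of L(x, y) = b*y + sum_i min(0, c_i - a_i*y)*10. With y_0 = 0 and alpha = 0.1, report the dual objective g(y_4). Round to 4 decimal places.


Dual ascent for LP: min 13*x1 + 6*x2, 2*x1 + 1*x2 = 11, 0 <= x_i <= 10
Step 1: y^k = 0.0, reduced costs: (13.0, 6.0)
  x^k = (0.0, 0.0), subgradient = b - a^T x = 11.0
  y^{k+1} = 0.0 + 0.1*11.0 = 1.1
Step 2: y^k = 1.1, reduced costs: (10.8, 4.9)
  x^k = (0.0, 0.0), subgradient = b - a^T x = 11.0
  y^{k+1} = 1.1 + 0.1*11.0 = 2.2
Step 3: y^k = 2.2, reduced costs: (8.6, 3.8)
  x^k = (0.0, 0.0), subgradient = b - a^T x = 11.0
  y^{k+1} = 2.2 + 0.1*11.0 = 3.3
Step 4: y^k = 3.3, reduced costs: (6.4, 2.7)
  x^k = (0.0, 0.0), subgradient = b - a^T x = 11.0
  y^{k+1} = 3.3 + 0.1*11.0 = 4.4
Dual objective at y_4 = 4.4: reduced costs (4.2, 1.6), box minimizer x = (0.0, 0.0)
g(y_4) = b*y + (c1 - a1*y)*x1 + (c2 - a2*y)*x2 = 11*4.4 + 4.2*0.0 + 1.6*0.0 = 48.4 + 0.0 + 0.0 = 48.4


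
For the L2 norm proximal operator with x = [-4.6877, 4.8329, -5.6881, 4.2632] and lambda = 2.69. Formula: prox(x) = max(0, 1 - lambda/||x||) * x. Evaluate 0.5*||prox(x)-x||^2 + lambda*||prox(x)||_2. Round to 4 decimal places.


Step 1: Compute ||x||.
||x|| = 9.7909
Step 2: Compute scaling factor.
scale = max(0, 1 - 2.69/9.7909) = 0.7253
Step 3: prox(x) = [-3.3998, 3.5051, -4.1253, 3.0919]
||prox(x)|| = 7.1009
Step 4: Proximal objective.
0.5*||prox-x||^2 = 3.6181
lambda*||prox|| = 19.1014
Total = 22.7193


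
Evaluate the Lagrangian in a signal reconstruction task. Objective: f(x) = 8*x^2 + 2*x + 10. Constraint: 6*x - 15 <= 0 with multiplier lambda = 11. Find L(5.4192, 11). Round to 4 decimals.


Step 1: Evaluate f(x).
f(5.4192) = 8*5.4192^2 + 2*5.4192 + 10 = 255.7802
Step 2: Evaluate g(x).
g(5.4192) = 6*5.4192 - 15 = 17.5152
Step 3: Compute Lagrangian.
L = 255.7802 + 11*17.5152 = 448.4474


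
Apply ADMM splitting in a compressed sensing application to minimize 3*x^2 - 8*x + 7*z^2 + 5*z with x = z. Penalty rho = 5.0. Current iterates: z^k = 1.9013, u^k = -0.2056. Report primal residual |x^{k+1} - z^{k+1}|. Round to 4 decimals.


ADMM iteration with rho = 5.0, z^k = 1.9013, u^k = -0.2056
Step 1: x-update.
Minimize 3*x^2 - 8*x + (5.0/2)*(x - 1.9013 - 0.2056)^2
FOC: (2*3 + 5.0)*x = 8 + 5.0*(1.9013 + 0.2056)
x^{k+1} = 1.685
Step 2: z-update.
Minimize 7*z^2 + 5*z + (5.0/2)*(1.685 - z - 0.2056)^2
FOC: (2*7 + 5.0)*z = -5 + 5.0*(1.685 - 0.2056)
z^{k+1} = 0.1261
Step 3: u-update.
u^{k+1} = -0.2056 + 1.685 - 0.1261 = 1.3532
Step 4: Primal residual = |1.685 - 0.1261| = 1.5588


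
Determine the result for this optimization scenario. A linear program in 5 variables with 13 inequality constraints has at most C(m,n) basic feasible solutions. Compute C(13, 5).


Each vertex corresponds to some choice of n active constraints out of m, so the number of vertices is at most C(m, n) = m! / (n!(m-n)!).
m = 13, n = 5
Numerator: 13 * 12 * 11 * 10 * 9
Denominator: 5! = 120
C(13, 5) = 1287


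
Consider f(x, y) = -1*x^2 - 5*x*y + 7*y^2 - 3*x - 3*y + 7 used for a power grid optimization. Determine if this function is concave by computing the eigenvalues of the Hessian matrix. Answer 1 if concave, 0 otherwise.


The Hessian of f(x,y) = -1*x^2 - 5*x*y + 7*y^2 - 3*x - 3*y + 7 is:
H = [[-2, -5], [-5, 14]]
Trace = -2 + 14 = 12
Determinant = -2*14 - (-5)^2 = -53
Discriminant = (12)^2 - 4*-53 = 356.0
Eigenvalues: lambda_1 = -3.434, lambda_2 = 15.434
The function is not concave.

0


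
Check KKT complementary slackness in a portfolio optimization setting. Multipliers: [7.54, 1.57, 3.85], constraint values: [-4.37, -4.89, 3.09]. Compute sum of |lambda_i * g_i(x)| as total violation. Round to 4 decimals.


KKT complementary slackness check:
lambda_1 * g_1 = 7.54 * -4.37 = -32.9498
lambda_2 * g_2 = 1.57 * -4.89 = -7.6773
lambda_3 * g_3 = 3.85 * 3.09 = 11.8965
Total violation = 32.9498 + 7.6773 + 11.8965 = 52.5236


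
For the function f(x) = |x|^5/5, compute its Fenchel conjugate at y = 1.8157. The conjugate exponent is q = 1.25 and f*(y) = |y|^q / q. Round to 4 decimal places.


The conjugate exponent q satisfies 1/p + 1/q = 1.
p = 5, so q = 5/(5 - 1) = 1.25
|y|^q = 1.8157^1.25 = 2.1077
f*(1.8157) = 2.1077 / 1.25 = 1.6861


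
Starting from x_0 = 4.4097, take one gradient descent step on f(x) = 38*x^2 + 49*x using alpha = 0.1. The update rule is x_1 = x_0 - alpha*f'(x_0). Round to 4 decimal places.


We compute the gradient at x_0 and apply the update.
f'(x) = 76*x + 49
f'(4.4097) = 76*4.4097 + 49 = 384.1372
x_1 = 4.4097 - 0.1*384.1372 = -34.004


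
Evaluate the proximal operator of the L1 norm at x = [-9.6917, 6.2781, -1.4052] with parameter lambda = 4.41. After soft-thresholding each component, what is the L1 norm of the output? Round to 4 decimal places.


Soft-thresholding with lambda = 4.41:
prox(-9.6917) = sign(-9.6917)*max(|-9.6917| - 4.41, 0) = -5.2817
prox(6.2781) = sign(6.2781)*max(|6.2781| - 4.41, 0) = 1.8681
prox(-1.4052) = sign(-1.4052)*max(|-1.4052| - 4.41, 0) = 0.0
prox(x) = [-5.2817, 1.8681, 0.0]
||prox(x)||_1 = 5.2817 + 1.8681 + 0.0 = 7.1498


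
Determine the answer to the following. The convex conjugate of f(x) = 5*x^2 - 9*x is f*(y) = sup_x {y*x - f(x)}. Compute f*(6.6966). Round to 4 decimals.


f*(y) = sup_x {y*x - a*x^2 - b*x} = sup_x {(y-b)*x - a*x^2}
FOC: (y - b) - 2a*x = 0 => x* = (y - b)/(2a)
x* = (6.6966 + 9)/(2*5) = 1.5697
f*(6.6966) = (y-b)^2/(4a) = (6.6966 + 9)^2/(4*5)
= 246.3833/20 = 12.3192


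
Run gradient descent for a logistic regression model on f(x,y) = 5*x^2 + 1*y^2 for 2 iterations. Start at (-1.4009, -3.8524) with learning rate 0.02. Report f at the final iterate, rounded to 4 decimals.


Gradient descent on f(x,y) = 5*x^2 + 1*y^2.
Starting point: (-1.4009, -3.8524), alpha = 0.02
Step 1: grad_x = 2*5*-1.4009 = -14.009, grad_y = 2*1*-3.8524 = -7.7048
  x_1 = -1.4009 - 0.02*-14.009 = -1.1207
  y_1 = -3.8524 - 0.02*-7.7048 = -3.6983
Step 2: grad_x = 2*5*-1.1207 = -11.2072, grad_y = 2*1*-3.6983 = -7.3966
  x_2 = -1.1207 - 0.02*-11.2072 = -0.8966
  y_2 = -3.6983 - 0.02*-7.3966 = -3.5504
f(-0.8966, -3.5504) = 5*(-0.8966)^2 + 1*(-3.5504)^2 = 16.6244


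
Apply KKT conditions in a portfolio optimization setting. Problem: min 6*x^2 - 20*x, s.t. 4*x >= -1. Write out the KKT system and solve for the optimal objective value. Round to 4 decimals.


Step 1: Try lambda = 0 (constraint inactive).
Stationarity: 2*6*x - 20 = 0
x* = 20/(2*6) = 5/3 = 1.6667 (rounded; the exact value 5/3 is used below)
Check constraint: 4*1.6667 = 6.6668 >= -1 -- satisfied.
Step 2: Compute optimal value.
f(x*) = 6*(5/3)^2 - 20*(5/3) = -16.6667


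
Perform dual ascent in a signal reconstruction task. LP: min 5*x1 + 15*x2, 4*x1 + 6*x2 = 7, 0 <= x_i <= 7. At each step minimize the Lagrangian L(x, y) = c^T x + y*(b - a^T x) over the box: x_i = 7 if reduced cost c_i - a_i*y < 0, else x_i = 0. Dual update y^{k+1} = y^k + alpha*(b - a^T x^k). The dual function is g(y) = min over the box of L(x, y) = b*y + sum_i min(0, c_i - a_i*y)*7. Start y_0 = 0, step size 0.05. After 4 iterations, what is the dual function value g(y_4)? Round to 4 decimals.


Dual ascent for LP: min 5*x1 + 15*x2, 4*x1 + 6*x2 = 7, 0 <= x_i <= 7
Step 1: y^k = 0.0, reduced costs: (5.0, 15.0)
  x^k = (0.0, 0.0), subgradient = b - a^T x = 7.0
  y^{k+1} = 0.0 + 0.05*7.0 = 0.35
Step 2: y^k = 0.35, reduced costs: (3.6, 12.9)
  x^k = (0.0, 0.0), subgradient = b - a^T x = 7.0
  y^{k+1} = 0.35 + 0.05*7.0 = 0.7
Step 3: y^k = 0.7, reduced costs: (2.2, 10.8)
  x^k = (0.0, 0.0), subgradient = b - a^T x = 7.0
  y^{k+1} = 0.7 + 0.05*7.0 = 1.05
Step 4: y^k = 1.05, reduced costs: (0.8, 8.7)
  x^k = (0.0, 0.0), subgradient = b - a^T x = 7.0
  y^{k+1} = 1.05 + 0.05*7.0 = 1.4
Dual objective at y_4 = 1.4: reduced costs (-0.6, 6.6), box minimizer x = (7.0, 0.0)
g(y_4) = b*y + (c1 - a1*y)*x1 + (c2 - a2*y)*x2 = 7*1.4 + (-0.6)*7.0 + 6.6*0.0 = 9.8 - 4.2 + 0.0 = 5.6


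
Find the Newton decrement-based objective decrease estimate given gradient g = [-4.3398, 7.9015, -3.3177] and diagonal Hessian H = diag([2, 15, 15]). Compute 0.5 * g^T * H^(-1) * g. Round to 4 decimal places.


Step 1: H is diagonal, so H^(-1) * g = [-2.1699, 0.5268, -0.2212].
Step 2: g^T H^(-1) g = sum_i g_i^2 / H_ii
  = (-4.3398)^2/2 + (7.9015)^2/15 + (-3.3177)^2/15
  = 9.4169 + 4.1622 + 0.7338 = 14.313
Step 3: Objective decrease = 0.5 * g^T H^(-1) g = 7.1565


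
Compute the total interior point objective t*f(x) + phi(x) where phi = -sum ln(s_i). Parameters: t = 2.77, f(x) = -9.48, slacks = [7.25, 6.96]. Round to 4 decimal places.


Step 1: Compute log-barrier.
ln values: [1.981, 1.9402]
phi = -(1.981 + 1.9402) = -3.9212
Step 2: Compute augmented objective.
t*f(x) = 2.77*-9.48 = -26.2596
Total = -26.2596 - 3.9212 = -30.1808


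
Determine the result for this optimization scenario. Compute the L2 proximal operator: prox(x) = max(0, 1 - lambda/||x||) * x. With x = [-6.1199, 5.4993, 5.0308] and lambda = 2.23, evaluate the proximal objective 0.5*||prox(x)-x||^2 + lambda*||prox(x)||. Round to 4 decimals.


Step 1: Compute ||x||.
||x|| = 9.6439
Step 2: Compute scaling factor.
scale = max(0, 1 - 2.23/9.6439) = 0.7688
Step 3: prox(x) = [-4.7048, 4.2277, 3.8675]
||prox(x)|| = 7.4139
Step 4: Proximal objective.
0.5*||prox-x||^2 = 2.4865
lambda*||prox|| = 16.533
Total = 19.0194


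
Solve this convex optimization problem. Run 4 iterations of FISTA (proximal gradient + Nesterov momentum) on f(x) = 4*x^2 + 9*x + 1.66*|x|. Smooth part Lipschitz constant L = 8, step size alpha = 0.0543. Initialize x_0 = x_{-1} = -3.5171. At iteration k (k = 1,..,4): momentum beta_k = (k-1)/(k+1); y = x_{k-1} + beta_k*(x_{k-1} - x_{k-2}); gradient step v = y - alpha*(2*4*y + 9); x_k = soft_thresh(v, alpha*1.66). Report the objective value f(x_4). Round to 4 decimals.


FISTA on f(x) = 4*x^2 + 9*x + 1.66*|x|
L = 8, alpha = 0.0543
Iteration 1: beta = 0.0, y = -3.5171 + 0.0*(-3.5171 + 3.5171) = -3.5171
  grad(y) = -19.1368, v = y - alpha*grad = -2.478
  prox(v) = soft_thresh(-2.478, 0.0901) = -2.3878
Iteration 2: beta = 0.3333, y = -2.3878 + 0.3333*(-2.3878 + 3.5171) = -2.0114
  grad(y) = -7.0913, v = y - alpha*grad = -1.6264
  prox(v) = soft_thresh(-1.6264, 0.0901) = -1.5362
Iteration 3: beta = 0.5, y = -1.5362 + 0.5*(-1.5362 + 2.3878) = -1.1104
  grad(y) = 0.1167, v = y - alpha*grad = -1.1167
  prox(v) = soft_thresh(-1.1167, 0.0901) = -1.0266
Iteration 4: beta = 0.6, y = -1.0266 + 0.6*(-1.0266 + 1.5362) = -0.7208
  grad(y) = 3.2332, v = y - alpha*grad = -0.8964
  prox(v) = soft_thresh(-0.8964, 0.0901) = -0.8063
f(x_4) = 4*(-0.8063)^2 + 9*(-0.8063) + 1.66*|-0.8063| = -3.3177


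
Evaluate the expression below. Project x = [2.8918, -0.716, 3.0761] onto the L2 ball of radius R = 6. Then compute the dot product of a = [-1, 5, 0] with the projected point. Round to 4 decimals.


Step 1: Compute ||x|| (intermediates to 6 decimals).
||x|| = sqrt(2.8918^2 + (-0.716)^2 + 3.0761^2) = 4.282237
Step 2: Project.
Since ||x|| <= R, proj = x (no scaling needed).
proj(x) = [2.8918, -0.716, 3.0761]
Step 3: Dot product.
a^T * proj(x) = -1*2.8918 + 5*(-0.716) + 0*3.0761 = -6.4718


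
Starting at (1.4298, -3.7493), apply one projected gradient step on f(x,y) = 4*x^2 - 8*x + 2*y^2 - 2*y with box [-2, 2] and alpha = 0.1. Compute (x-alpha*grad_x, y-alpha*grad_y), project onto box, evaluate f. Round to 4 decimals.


Step 1: Compute gradient at (1.4298, -3.7493).
grad_x = 2*4*1.4298 - 8 = 3.4384
grad_y = 2*2*-3.7493 - 2 = -16.9972
Step 2: Gradient step.
x_raw = 1.4298 - 0.1*3.4384 = 1.086
y_raw = -3.7493 - 0.1*-16.9972 = -2.0496
Step 3: Project onto [-2, 2].
x_proj = clip(1.086) = 1.086
y_proj = clip(-2.0496) = -2.0
Step 4: Evaluate f.
f(1.086, -2.0) = 8.0296


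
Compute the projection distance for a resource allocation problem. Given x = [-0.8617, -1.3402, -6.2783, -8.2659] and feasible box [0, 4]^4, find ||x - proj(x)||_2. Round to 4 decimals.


Project each component onto [0, 4].
clip(-0.8617) = 0.0, clip(-1.3402) = 0.0, clip(-6.2783) = 0.0, clip(-8.2659) = 0.0
Projection = [0.0, 0.0, 0.0, 0.0]
Squared diffs: [0.7425, 1.7961, 39.4171, 68.3251]
Distance = sqrt(110.2808) = 10.5015


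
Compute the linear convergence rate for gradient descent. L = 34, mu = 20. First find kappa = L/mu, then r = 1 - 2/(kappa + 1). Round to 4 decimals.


Step 1: Compute the condition number.
kappa = L/mu = 34/20 = 1.7
Step 2: Compute the convergence rate.
r = 1 - 2/(kappa + 1) = 1 - 2*mu/(L + mu) = (L - mu)/(L + mu) = 14/54 = 0.2593


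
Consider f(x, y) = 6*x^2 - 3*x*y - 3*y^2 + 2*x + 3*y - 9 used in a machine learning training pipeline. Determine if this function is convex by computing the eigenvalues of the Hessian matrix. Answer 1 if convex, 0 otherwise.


The Hessian of f(x,y) = 6*x^2 - 3*x*y - 3*y^2 + 2*x + 3*y - 9 is:
H = [[12, -3], [-3, -6]]
Trace = 12 - 6 = 6
Determinant = 12*-6 - (-3)^2 = -81
Discriminant = (6)^2 - 4*-81 = 360.0
Eigenvalues: lambda_1 = -6.4868, lambda_2 = 12.4868
The function is not convex.

0


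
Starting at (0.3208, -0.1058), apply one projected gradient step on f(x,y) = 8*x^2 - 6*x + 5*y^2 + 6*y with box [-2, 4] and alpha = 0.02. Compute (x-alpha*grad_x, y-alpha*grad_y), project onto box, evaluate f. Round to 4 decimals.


Step 1: Compute gradient at (0.3208, -0.1058).
grad_x = 2*8*0.3208 - 6 = -0.8672
grad_y = 2*5*-0.1058 + 6 = 4.942
Step 2: Gradient step.
x_raw = 0.3208 - 0.02*-0.8672 = 0.3381
y_raw = -0.1058 - 0.02*4.942 = -0.2046
Step 3: Project onto [-2, 4].
x_proj = clip(0.3381) = 0.3381
y_proj = clip(-0.2046) = -0.2046
Step 4: Evaluate f.
f(0.3381, -0.2046) = -2.1326


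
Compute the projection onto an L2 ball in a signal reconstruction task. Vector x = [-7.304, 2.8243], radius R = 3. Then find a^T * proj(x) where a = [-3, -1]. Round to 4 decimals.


Step 1: Compute ||x|| (intermediates to 6 decimals).
||x|| = sqrt((-7.304)^2 + 2.8243^2) = 7.831034
Step 2: Project.
Since ||x|| > R, scale = R/||x|| = 3/7.831034 = 0.383091, proj(x) = scale * x
proj(x) = [-2.798097, 1.081964]
Step 3: Dot product.
a^T * proj(x) = -3*(-2.798097) - 1*1.081964 = 7.3123


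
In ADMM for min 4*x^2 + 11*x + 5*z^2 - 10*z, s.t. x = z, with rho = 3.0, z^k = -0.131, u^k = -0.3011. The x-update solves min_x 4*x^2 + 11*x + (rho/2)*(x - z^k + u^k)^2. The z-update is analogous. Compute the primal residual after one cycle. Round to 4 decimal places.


ADMM iteration with rho = 3.0, z^k = -0.131, u^k = -0.3011
Step 1: x-update.
Minimize 4*x^2 + 11*x + (3.0/2)*(x + 0.131 - 0.3011)^2
FOC: (2*4 + 3.0)*x = -11 + 3.0*(-0.131 + 0.3011)
x^{k+1} = -0.9536
Step 2: z-update.
Minimize 5*z^2 - 10*z + (3.0/2)*(-0.9536 - z - 0.3011)^2
FOC: (2*5 + 3.0)*z = 10 + 3.0*(-0.9536 - 0.3011)
z^{k+1} = 0.4797
Step 3: u-update.
u^{k+1} = -0.3011 - 0.9536 - 0.4797 = -1.7344
Step 4: Primal residual = |-0.9536 - 0.4797| = 1.4333


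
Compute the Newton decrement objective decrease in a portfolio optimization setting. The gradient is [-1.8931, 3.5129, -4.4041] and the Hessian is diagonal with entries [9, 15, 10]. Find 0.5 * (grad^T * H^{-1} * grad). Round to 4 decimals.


Step 1: H is diagonal, so H^(-1) * g = [-0.2103, 0.2342, -0.4404].
Step 2: g^T H^(-1) g = sum_i g_i^2 / H_ii
  = (-1.8931)^2/9 + (3.5129)^2/15 + (-4.4041)^2/10
  = 0.3982 + 0.8227 + 1.9396 = 3.1605
Step 3: Objective decrease = 0.5 * g^T H^(-1) g = 1.5803


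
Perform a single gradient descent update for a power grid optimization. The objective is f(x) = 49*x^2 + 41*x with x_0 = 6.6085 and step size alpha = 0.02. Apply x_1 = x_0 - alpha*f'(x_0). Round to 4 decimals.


We compute the gradient at x_0 and apply the update.
f'(x) = 98*x + 41
f'(6.6085) = 98*6.6085 + 41 = 688.633
x_1 = 6.6085 - 0.02*688.633 = -7.1642


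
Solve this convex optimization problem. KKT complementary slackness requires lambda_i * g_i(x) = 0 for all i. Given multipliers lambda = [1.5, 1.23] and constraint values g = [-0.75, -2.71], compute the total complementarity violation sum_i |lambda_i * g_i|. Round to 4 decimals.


KKT complementary slackness check:
lambda_1 * g_1 = 1.5 * -0.75 = -1.125
lambda_2 * g_2 = 1.23 * -2.71 = -3.3333
Total violation = 1.125 + 3.3333 = 4.4583


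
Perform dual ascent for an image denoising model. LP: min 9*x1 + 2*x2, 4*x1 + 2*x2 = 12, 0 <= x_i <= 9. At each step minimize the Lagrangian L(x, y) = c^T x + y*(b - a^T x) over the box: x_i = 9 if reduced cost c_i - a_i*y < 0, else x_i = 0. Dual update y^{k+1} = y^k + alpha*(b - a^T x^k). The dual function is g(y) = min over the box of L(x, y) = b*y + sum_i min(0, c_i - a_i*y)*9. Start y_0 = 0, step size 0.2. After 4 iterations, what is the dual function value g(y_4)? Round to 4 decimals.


Dual ascent for LP: min 9*x1 + 2*x2, 4*x1 + 2*x2 = 12, 0 <= x_i <= 9
Step 1: y^k = 0.0, reduced costs: (9.0, 2.0)
  x^k = (0.0, 0.0), subgradient = b - a^T x = 12.0
  y^{k+1} = 0.0 + 0.2*12.0 = 2.4
Step 2: y^k = 2.4, reduced costs: (-0.6, -2.8)
  x^k = (9.0, 9.0), subgradient = b - a^T x = -42.0
  y^{k+1} = 2.4 + 0.2*-42.0 = -6.0
Step 3: y^k = -6.0, reduced costs: (33.0, 14.0)
  x^k = (0.0, 0.0), subgradient = b - a^T x = 12.0
  y^{k+1} = -6.0 + 0.2*12.0 = -3.6
Step 4: y^k = -3.6, reduced costs: (23.4, 9.2)
  x^k = (0.0, 0.0), subgradient = b - a^T x = 12.0
  y^{k+1} = -3.6 + 0.2*12.0 = -1.2
Dual objective at y_4 = -1.2: reduced costs (13.8, 4.4), box minimizer x = (0.0, 0.0)
g(y_4) = b*y + (c1 - a1*y)*x1 + (c2 - a2*y)*x2 = 12*(-1.2) + 13.8*0.0 + 4.4*0.0 = -14.4 + 0.0 + 0.0 = -14.4


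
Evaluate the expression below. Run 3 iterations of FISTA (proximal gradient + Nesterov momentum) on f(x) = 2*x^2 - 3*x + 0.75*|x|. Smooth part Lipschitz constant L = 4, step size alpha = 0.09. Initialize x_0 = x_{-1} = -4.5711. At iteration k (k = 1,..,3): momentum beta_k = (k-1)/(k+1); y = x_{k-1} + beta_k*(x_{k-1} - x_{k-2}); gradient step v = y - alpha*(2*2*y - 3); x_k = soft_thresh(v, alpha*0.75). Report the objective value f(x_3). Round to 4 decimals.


FISTA on f(x) = 2*x^2 - 3*x + 0.75*|x|
L = 4, alpha = 0.09
Iteration 1: beta = 0.0, y = -4.5711 + 0.0*(-4.5711 + 4.5711) = -4.5711
  grad(y) = -21.2844, v = y - alpha*grad = -2.6555
  prox(v) = soft_thresh(-2.6555, 0.0675) = -2.588
Iteration 2: beta = 0.3333, y = -2.588 + 0.3333*(-2.588 + 4.5711) = -1.927
  grad(y) = -10.7079, v = y - alpha*grad = -0.9633
  prox(v) = soft_thresh(-0.9633, 0.0675) = -0.8958
Iteration 3: beta = 0.5, y = -0.8958 + 0.5*(-0.8958 + 2.588) = -0.0496
  grad(y) = -3.1986, v = y - alpha*grad = 0.2382
  prox(v) = soft_thresh(0.2382, 0.0675) = 0.1707
f(x_3) = 2*0.1707^2 - 3*0.1707 + 0.75*|0.1707| = -0.3258


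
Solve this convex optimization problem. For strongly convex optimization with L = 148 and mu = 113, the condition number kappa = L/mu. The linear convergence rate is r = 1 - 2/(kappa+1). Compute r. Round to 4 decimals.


Step 1: Compute the condition number.
kappa = L/mu = 148/113 = 1.3097
Step 2: Compute the convergence rate.
r = 1 - 2/(kappa + 1) = 1 - 2*mu/(L + mu) = (L - mu)/(L + mu) = 35/261 = 0.1341


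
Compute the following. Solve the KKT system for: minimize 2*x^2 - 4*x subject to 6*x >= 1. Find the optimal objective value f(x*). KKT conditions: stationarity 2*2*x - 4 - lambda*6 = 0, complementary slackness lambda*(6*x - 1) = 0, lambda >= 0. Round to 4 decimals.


Step 1: Try lambda = 0 (constraint inactive).
Stationarity: 2*2*x - 4 = 0
x* = 4/(2*2) = 1.0
Check constraint: 6*1.0 = 6.0 >= 1 -- satisfied.
Step 2: Compute optimal value.
f(x*) = 2*1.0^2 - 4*1.0 = -2.0


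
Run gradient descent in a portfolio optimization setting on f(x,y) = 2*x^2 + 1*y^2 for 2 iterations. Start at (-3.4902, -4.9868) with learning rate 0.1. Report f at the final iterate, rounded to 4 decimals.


Gradient descent on f(x,y) = 2*x^2 + 1*y^2.
Starting point: (-3.4902, -4.9868), alpha = 0.1
Step 1: grad_x = 2*2*-3.4902 = -13.9608, grad_y = 2*1*-4.9868 = -9.9736
  x_1 = -3.4902 - 0.1*-13.9608 = -2.0941
  y_1 = -4.9868 - 0.1*-9.9736 = -3.9894
Step 2: grad_x = 2*2*-2.0941 = -8.3765, grad_y = 2*1*-3.9894 = -7.9789
  x_2 = -2.0941 - 0.1*-8.3765 = -1.2565
  y_2 = -3.9894 - 0.1*-7.9789 = -3.1916
f(-1.2565, -3.1916) = 2*(-1.2565)^2 + 1*(-3.1916)^2 = 13.3434


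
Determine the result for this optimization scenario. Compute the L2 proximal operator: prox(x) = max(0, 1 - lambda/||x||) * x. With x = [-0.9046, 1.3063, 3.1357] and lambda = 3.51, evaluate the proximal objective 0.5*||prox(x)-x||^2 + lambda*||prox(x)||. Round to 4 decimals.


Step 1: Compute ||x||.
||x|| = 3.5153
Step 2: Compute scaling factor.
scale = max(0, 1 - 3.51/3.5153) = 0.0015
Step 3: prox(x) = [-0.0014, 0.002, 0.0047]
||prox(x)|| = 0.0053
Step 4: Proximal objective.
0.5*||prox-x||^2 = 6.1601
lambda*||prox|| = 0.0186
Total = 6.1787


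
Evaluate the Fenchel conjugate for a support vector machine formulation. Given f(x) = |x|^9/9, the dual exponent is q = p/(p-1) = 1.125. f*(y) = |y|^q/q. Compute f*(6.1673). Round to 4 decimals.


The conjugate exponent q satisfies 1/p + 1/q = 1.
p = 9, so q = 9/(9 - 1) = 1.125
|y|^q = 6.1673^1.125 = 7.7421
f*(6.1673) = 7.7421 / 1.125 = 6.8818


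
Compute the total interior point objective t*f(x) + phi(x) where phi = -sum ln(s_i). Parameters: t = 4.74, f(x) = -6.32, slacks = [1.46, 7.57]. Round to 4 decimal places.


Step 1: Compute log-barrier.
ln values: [0.3784, 2.0242]
phi = -(0.3784 + 2.0242) = -2.4026
Step 2: Compute augmented objective.
t*f(x) = 4.74*-6.32 = -29.9568
Total = -29.9568 - 2.4026 = -32.3594


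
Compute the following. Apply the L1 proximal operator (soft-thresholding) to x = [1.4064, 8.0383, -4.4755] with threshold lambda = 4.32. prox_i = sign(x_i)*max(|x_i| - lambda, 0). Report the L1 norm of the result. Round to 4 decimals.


Soft-thresholding with lambda = 4.32:
prox(1.4064) = sign(1.4064)*max(|1.4064| - 4.32, 0) = 0.0
prox(8.0383) = sign(8.0383)*max(|8.0383| - 4.32, 0) = 3.7183
prox(-4.4755) = sign(-4.4755)*max(|-4.4755| - 4.32, 0) = -0.1555
prox(x) = [0.0, 3.7183, -0.1555]
||prox(x)||_1 = 0.0 + 3.7183 + 0.1555 = 3.8738


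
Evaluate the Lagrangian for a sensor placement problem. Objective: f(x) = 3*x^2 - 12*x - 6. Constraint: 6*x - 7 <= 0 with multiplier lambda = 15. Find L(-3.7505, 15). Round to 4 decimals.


Step 1: Evaluate f(x).
f(-3.7505) = 3*(-3.7505)^2 - 12*(-3.7505) - 6 = 81.2048
Step 2: Evaluate g(x).
g(-3.7505) = 6*-3.7505 - 7 = -29.503
Step 3: Compute Lagrangian.
L = 81.2048 + 15*-29.503 = -361.3402


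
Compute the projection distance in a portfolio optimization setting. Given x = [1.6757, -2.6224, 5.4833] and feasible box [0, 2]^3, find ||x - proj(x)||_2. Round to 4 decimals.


Project each component onto [0, 2].
clip(1.6757) = 1.6757, clip(-2.6224) = 0.0, clip(5.4833) = 2.0
Projection = [1.6757, 0.0, 2.0]
Squared diffs: [0.0, 6.877, 12.1334]
Distance = sqrt(19.0104) = 4.3601


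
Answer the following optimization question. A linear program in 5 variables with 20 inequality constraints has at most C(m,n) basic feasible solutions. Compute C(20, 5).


Each vertex corresponds to some choice of n active constraints out of m, so the number of vertices is at most C(m, n) = m! / (n!(m-n)!).
m = 20, n = 5
Numerator: 20 * 19 * 18 * 17 * 16
Denominator: 5! = 120
C(20, 5) = 15504


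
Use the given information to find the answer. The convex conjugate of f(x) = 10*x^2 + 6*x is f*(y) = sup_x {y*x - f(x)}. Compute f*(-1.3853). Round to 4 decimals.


f*(y) = sup_x {y*x - a*x^2 - b*x} = sup_x {(y-b)*x - a*x^2}
FOC: (y - b) - 2a*x = 0 => x* = (y - b)/(2a)
x* = (-1.3853 - 6)/(2*10) = -0.3693
f*(-1.3853) = (y-b)^2/(4a) = (-1.3853 - 6)^2/(4*10)
= 54.5427/40 = 1.3636


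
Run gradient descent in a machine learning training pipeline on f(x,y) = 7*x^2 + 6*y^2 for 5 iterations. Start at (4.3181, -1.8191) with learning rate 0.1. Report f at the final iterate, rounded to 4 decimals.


Gradient descent on f(x,y) = 7*x^2 + 6*y^2.
Starting point: (4.3181, -1.8191), alpha = 0.1
Step 1: grad_x = 2*7*4.3181 = 60.4534, grad_y = 2*6*-1.8191 = -21.8292
  x_1 = 4.3181 - 0.1*60.4534 = -1.7272
  y_1 = -1.8191 - 0.1*-21.8292 = 0.3638
Step 2: grad_x = 2*7*-1.7272 = -24.1814, grad_y = 2*6*0.3638 = 4.3658
  x_2 = -1.7272 - 0.1*-24.1814 = 0.6909
  y_2 = 0.3638 - 0.1*4.3658 = -0.0728
Step 3: grad_x = 2*7*0.6909 = 9.6725, grad_y = 2*6*-0.0728 = -0.8732
  x_3 = 0.6909 - 0.1*9.6725 = -0.2764
  y_3 = -0.0728 - 0.1*-0.8732 = 0.0146
Step 4: grad_x = 2*7*-0.2764 = -3.869, grad_y = 2*6*0.0146 = 0.1746
  x_4 = -0.2764 - 0.1*-3.869 = 0.1105
  y_4 = 0.0146 - 0.1*0.1746 = -0.0029
Step 5: grad_x = 2*7*0.1105 = 1.5476, grad_y = 2*6*-0.0029 = -0.0349
  x_5 = 0.1105 - 0.1*1.5476 = -0.0442
  y_5 = -0.0029 - 0.1*-0.0349 = 0.0006
f(-0.0442, 0.0006) = 7*(-0.0442)^2 + 6*0.0006^2 = 0.0137


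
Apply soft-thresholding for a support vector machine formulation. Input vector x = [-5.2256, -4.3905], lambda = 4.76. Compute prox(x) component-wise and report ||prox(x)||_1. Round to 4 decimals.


Soft-thresholding with lambda = 4.76:
prox(-5.2256) = sign(-5.2256)*max(|-5.2256| - 4.76, 0) = -0.4656
prox(-4.3905) = sign(-4.3905)*max(|-4.3905| - 4.76, 0) = 0.0
prox(x) = [-0.4656, 0.0]
||prox(x)||_1 = 0.4656 + 0.0 = 0.4656


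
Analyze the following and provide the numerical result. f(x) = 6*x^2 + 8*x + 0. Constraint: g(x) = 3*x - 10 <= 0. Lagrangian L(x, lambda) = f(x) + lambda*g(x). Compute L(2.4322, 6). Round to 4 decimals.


Step 1: Evaluate f(x).
f(2.4322) = 6*2.4322^2 + 8*2.4322 + 0 = 54.9512
Step 2: Evaluate g(x).
g(2.4322) = 3*2.4322 - 10 = -2.7034
Step 3: Compute Lagrangian.
L = 54.9512 + 6*-2.7034 = 38.7308


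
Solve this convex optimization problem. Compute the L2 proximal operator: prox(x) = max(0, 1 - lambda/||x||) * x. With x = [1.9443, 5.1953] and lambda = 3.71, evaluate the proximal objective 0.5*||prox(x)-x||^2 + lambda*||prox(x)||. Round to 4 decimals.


Step 1: Compute ||x||.
||x|| = 5.5472
Step 2: Compute scaling factor.
scale = max(0, 1 - 3.71/5.5472) = 0.3312
Step 3: prox(x) = [0.6439, 1.7207]
||prox(x)|| = 1.8372
Step 4: Proximal objective.
0.5*||prox-x||^2 = 6.8821
lambda*||prox|| = 6.816
Total = 13.6981


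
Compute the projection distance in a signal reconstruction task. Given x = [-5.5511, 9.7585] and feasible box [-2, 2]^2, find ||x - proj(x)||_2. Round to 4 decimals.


Project each component onto [-2, 2].
clip(-5.5511) = -2.0, clip(9.7585) = 2.0
Projection = [-2.0, 2.0]
Squared diffs: [12.6103, 60.1943]
Distance = sqrt(72.8046) = 8.5326


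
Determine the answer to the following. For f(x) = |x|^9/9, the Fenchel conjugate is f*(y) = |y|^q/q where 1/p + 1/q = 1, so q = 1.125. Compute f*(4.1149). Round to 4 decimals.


The conjugate exponent q satisfies 1/p + 1/q = 1.
p = 9, so q = 9/(9 - 1) = 1.125
|y|^q = 4.1149^1.125 = 4.9108
f*(4.1149) = 4.9108 / 1.125 = 4.3652


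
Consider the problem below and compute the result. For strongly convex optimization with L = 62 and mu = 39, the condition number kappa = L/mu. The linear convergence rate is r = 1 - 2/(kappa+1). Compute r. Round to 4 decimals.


Step 1: Compute the condition number.
kappa = L/mu = 62/39 = 1.5897
Step 2: Compute the convergence rate.
r = 1 - 2/(kappa + 1) = 1 - 2*mu/(L + mu) = (L - mu)/(L + mu) = 23/101 = 0.2277


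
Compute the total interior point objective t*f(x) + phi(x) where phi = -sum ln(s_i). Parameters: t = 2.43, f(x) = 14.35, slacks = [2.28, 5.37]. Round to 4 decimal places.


Step 1: Compute log-barrier.
ln values: [0.8242, 1.6808]
phi = -(0.8242 + 1.6808) = -2.505
Step 2: Compute augmented objective.
t*f(x) = 2.43*14.35 = 34.8705
Total = 34.8705 - 2.505 = 32.3655


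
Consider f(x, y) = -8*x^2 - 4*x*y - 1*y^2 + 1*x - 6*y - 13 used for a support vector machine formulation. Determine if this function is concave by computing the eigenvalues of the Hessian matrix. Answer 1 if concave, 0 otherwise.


The Hessian of f(x,y) = -8*x^2 - 4*x*y - 1*y^2 + 1*x - 6*y - 13 is:
H = [[-16, -4], [-4, -2]]
Trace = -16 - 2 = -18
Determinant = -16*-2 - (-4)^2 = 16
Discriminant = (-18)^2 - 4*16 = 260.0
Eigenvalues: lambda_1 = -17.0623, lambda_2 = -0.9377
The function is concave.

1


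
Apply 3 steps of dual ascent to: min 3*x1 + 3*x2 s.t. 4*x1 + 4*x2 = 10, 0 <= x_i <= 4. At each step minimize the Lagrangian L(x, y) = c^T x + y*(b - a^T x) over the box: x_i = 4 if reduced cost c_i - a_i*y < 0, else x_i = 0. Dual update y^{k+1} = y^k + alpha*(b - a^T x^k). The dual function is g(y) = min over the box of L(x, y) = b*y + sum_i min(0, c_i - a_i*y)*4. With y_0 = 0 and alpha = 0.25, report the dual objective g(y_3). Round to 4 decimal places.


Dual ascent for LP: min 3*x1 + 3*x2, 4*x1 + 4*x2 = 10, 0 <= x_i <= 4
Step 1: y^k = 0.0, reduced costs: (3.0, 3.0)
  x^k = (0.0, 0.0), subgradient = b - a^T x = 10.0
  y^{k+1} = 0.0 + 0.25*10.0 = 2.5
Step 2: y^k = 2.5, reduced costs: (-7.0, -7.0)
  x^k = (4.0, 4.0), subgradient = b - a^T x = -22.0
  y^{k+1} = 2.5 + 0.25*-22.0 = -3.0
Step 3: y^k = -3.0, reduced costs: (15.0, 15.0)
  x^k = (0.0, 0.0), subgradient = b - a^T x = 10.0
  y^{k+1} = -3.0 + 0.25*10.0 = -0.5
Dual objective at y_3 = -0.5: reduced costs (5.0, 5.0), box minimizer x = (0.0, 0.0)
g(y_3) = b*y + (c1 - a1*y)*x1 + (c2 - a2*y)*x2 = 10*(-0.5) + 5.0*0.0 + 5.0*0.0 = -5.0 + 0.0 + 0.0 = -5.0


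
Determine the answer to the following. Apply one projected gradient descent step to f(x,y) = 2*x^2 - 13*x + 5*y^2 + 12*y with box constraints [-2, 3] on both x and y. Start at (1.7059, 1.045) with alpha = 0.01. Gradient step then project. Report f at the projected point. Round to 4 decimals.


Step 1: Compute gradient at (1.7059, 1.045).
grad_x = 2*2*1.7059 - 13 = -6.1764
grad_y = 2*5*1.045 + 12 = 22.45
Step 2: Gradient step.
x_raw = 1.7059 - 0.01*-6.1764 = 1.7677
y_raw = 1.045 - 0.01*22.45 = 0.8205
Step 3: Project onto [-2, 3].
x_proj = clip(1.7677) = 1.7677
y_proj = clip(0.8205) = 0.8205
Step 4: Evaluate f.
f(1.7677, 0.8205) = -3.5183


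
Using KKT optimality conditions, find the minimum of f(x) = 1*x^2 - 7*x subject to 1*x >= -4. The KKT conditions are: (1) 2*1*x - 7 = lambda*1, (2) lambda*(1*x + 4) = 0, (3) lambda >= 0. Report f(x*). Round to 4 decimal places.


Step 1: Try lambda = 0 (constraint inactive).
Stationarity: 2*1*x - 7 = 0
x* = 7/(2*1) = 3.5
Check constraint: 1*3.5 = 3.5 >= -4 -- satisfied.
Step 2: Compute optimal value.
f(x*) = 1*3.5^2 - 7*3.5 = -12.25


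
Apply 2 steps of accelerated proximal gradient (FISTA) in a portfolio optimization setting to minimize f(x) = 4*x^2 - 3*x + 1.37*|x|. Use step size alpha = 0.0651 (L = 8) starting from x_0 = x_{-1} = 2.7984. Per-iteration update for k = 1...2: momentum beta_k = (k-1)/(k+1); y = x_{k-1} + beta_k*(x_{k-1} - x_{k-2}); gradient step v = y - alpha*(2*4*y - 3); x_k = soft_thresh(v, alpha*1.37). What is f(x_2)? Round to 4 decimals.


FISTA on f(x) = 4*x^2 - 3*x + 1.37*|x|
L = 8, alpha = 0.0651
Iteration 1: beta = 0.0, y = 2.7984 + 0.0*(2.7984 - 2.7984) = 2.7984
  grad(y) = 19.3872, v = y - alpha*grad = 1.5363
  prox(v) = soft_thresh(1.5363, 0.0892) = 1.4471
Iteration 2: beta = 0.3333, y = 1.4471 + 0.3333*(1.4471 - 2.7984) = 0.9967
  grad(y) = 4.9734, v = y - alpha*grad = 0.6729
  prox(v) = soft_thresh(0.6729, 0.0892) = 0.5837
f(x_2) = 4*0.5837^2 - 3*0.5837 + 1.37*|0.5837| = 0.4115


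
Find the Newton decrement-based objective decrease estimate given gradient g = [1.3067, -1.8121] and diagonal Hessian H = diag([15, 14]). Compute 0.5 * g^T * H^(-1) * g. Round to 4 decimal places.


Step 1: H is diagonal, so H^(-1) * g = [0.0871, -0.1294].
Step 2: g^T H^(-1) g = sum_i g_i^2 / H_ii
  = (1.3067)^2/15 + (-1.8121)^2/14
  = 0.1138 + 0.2346 = 0.3484
Step 3: Objective decrease = 0.5 * g^T H^(-1) g = 0.1742


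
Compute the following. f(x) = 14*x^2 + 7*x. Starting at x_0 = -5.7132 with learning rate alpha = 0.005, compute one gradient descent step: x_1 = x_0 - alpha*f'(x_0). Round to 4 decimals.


We compute the gradient at x_0 and apply the update.
f'(x) = 28*x + 7
f'(-5.7132) = 28*-5.7132 + 7 = -152.9696
x_1 = -5.7132 - 0.005*-152.9696 = -4.9484


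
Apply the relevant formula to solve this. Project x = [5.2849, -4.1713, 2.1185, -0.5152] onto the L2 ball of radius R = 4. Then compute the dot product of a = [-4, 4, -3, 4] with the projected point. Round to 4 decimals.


Step 1: Compute ||x|| (intermediates to 6 decimals).
||x|| = sqrt(5.2849^2 + (-4.1713)^2 + 2.1185^2 + (-0.5152)^2) = 7.076962
Step 2: Project.
Since ||x|| > R, scale = R/||x|| = 4/7.076962 = 0.565214, proj(x) = scale * x
proj(x) = [2.987099, -2.357677, 1.197406, -0.291198]
Step 3: Dot product.
a^T * proj(x) = -4*2.987099 + 4*(-2.357677) - 3*1.197406 + 4*(-0.291198) = -26.1361


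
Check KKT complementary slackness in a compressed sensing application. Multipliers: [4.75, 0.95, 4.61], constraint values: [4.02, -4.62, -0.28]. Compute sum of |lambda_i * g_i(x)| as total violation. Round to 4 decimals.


KKT complementary slackness check:
lambda_1 * g_1 = 4.75 * 4.02 = 19.095
lambda_2 * g_2 = 0.95 * -4.62 = -4.389
lambda_3 * g_3 = 4.61 * -0.28 = -1.2908
Total violation = 19.095 + 4.389 + 1.2908 = 24.7748


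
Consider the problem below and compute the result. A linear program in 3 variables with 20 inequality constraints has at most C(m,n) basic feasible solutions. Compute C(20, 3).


Each vertex corresponds to some choice of n active constraints out of m, so the number of vertices is at most C(m, n) = m! / (n!(m-n)!).
m = 20, n = 3
Numerator: 20 * 19 * 18
Denominator: 3! = 6
C(20, 3) = 1140


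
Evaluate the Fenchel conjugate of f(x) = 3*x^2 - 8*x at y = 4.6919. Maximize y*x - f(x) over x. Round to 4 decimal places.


f*(y) = sup_x {y*x - a*x^2 - b*x} = sup_x {(y-b)*x - a*x^2}
FOC: (y - b) - 2a*x = 0 => x* = (y - b)/(2a)
x* = (4.6919 + 8)/(2*3) = 2.1153
f*(4.6919) = (y-b)^2/(4a) = (4.6919 + 8)^2/(4*3)
= 161.0843/12 = 13.4237


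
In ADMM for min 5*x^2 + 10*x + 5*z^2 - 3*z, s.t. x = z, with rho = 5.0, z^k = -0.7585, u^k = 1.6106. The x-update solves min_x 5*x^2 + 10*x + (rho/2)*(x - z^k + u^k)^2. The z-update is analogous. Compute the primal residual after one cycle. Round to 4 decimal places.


ADMM iteration with rho = 5.0, z^k = -0.7585, u^k = 1.6106
Step 1: x-update.
Minimize 5*x^2 + 10*x + (5.0/2)*(x + 0.7585 + 1.6106)^2
FOC: (2*5 + 5.0)*x = -10 + 5.0*(-0.7585 - 1.6106)
x^{k+1} = -1.4564
Step 2: z-update.
Minimize 5*z^2 - 3*z + (5.0/2)*(-1.4564 - z + 1.6106)^2
FOC: (2*5 + 5.0)*z = 3 + 5.0*(-1.4564 + 1.6106)
z^{k+1} = 0.2514
Step 3: u-update.
u^{k+1} = 1.6106 - 1.4564 - 0.2514 = -0.0972
Step 4: Primal residual = |-1.4564 - 0.2514| = 1.7078


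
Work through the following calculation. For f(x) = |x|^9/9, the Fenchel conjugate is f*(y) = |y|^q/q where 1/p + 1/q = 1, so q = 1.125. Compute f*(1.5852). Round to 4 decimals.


The conjugate exponent q satisfies 1/p + 1/q = 1.
p = 9, so q = 9/(9 - 1) = 1.125
|y|^q = 1.5852^1.125 = 1.6792
f*(1.5852) = 1.6792 / 1.125 = 1.4926


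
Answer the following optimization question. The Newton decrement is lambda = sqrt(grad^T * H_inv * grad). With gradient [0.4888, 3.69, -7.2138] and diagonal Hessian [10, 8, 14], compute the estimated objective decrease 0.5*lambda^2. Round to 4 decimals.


Step 1: H is diagonal, so H^(-1) * g = [0.0489, 0.4613, -0.5153].
Step 2: g^T H^(-1) g = sum_i g_i^2 / H_ii
  = (0.4888)^2/10 + (3.69)^2/8 + (-7.2138)^2/14
  = 0.0239 + 1.702 + 3.7171 = 5.443
Step 3: Objective decrease = 0.5 * g^T H^(-1) g = 2.7215


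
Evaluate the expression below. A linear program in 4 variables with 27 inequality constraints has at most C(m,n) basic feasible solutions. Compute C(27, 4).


Each vertex corresponds to some choice of n active constraints out of m, so the number of vertices is at most C(m, n) = m! / (n!(m-n)!).
m = 27, n = 4
Numerator: 27 * 26 * 25 * 24
Denominator: 4! = 24
C(27, 4) = 17550


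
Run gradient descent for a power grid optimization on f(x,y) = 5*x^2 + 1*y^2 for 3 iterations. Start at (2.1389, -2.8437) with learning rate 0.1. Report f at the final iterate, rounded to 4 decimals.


Gradient descent on f(x,y) = 5*x^2 + 1*y^2.
Starting point: (2.1389, -2.8437), alpha = 0.1
Step 1: grad_x = 2*5*2.1389 = 21.389, grad_y = 2*1*-2.8437 = -5.6874
  x_1 = 2.1389 - 0.1*21.389 = 0.0
  y_1 = -2.8437 - 0.1*-5.6874 = -2.275
Step 2: grad_x = 2*5*0.0 = 0.0, grad_y = 2*1*-2.275 = -4.5499
  x_2 = 0.0 - 0.1*0.0 = 0.0
  y_2 = -2.275 - 0.1*-4.5499 = -1.82
Step 3: grad_x = 2*5*0.0 = 0.0, grad_y = 2*1*-1.82 = -3.6399
  x_3 = 0.0 - 0.1*0.0 = 0.0
  y_3 = -1.82 - 0.1*-3.6399 = -1.456
f(0.0, -1.456) = 5*0.0^2 + 1*(-1.456)^2 = 2.1199


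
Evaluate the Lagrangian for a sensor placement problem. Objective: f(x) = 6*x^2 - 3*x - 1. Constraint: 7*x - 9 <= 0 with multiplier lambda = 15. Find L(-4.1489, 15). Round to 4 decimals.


Step 1: Evaluate f(x).
f(-4.1489) = 6*(-4.1489)^2 - 3*(-4.1489) - 1 = 114.7269
Step 2: Evaluate g(x).
g(-4.1489) = 7*-4.1489 - 9 = -38.0423
Step 3: Compute Lagrangian.
L = 114.7269 + 15*-38.0423 = -455.9076


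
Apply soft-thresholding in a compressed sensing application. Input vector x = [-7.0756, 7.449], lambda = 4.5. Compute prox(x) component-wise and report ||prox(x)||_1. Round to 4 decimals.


Soft-thresholding with lambda = 4.5:
prox(-7.0756) = sign(-7.0756)*max(|-7.0756| - 4.5, 0) = -2.5756
prox(7.449) = sign(7.449)*max(|7.449| - 4.5, 0) = 2.949
prox(x) = [-2.5756, 2.949]
||prox(x)||_1 = 2.5756 + 2.949 = 5.5246


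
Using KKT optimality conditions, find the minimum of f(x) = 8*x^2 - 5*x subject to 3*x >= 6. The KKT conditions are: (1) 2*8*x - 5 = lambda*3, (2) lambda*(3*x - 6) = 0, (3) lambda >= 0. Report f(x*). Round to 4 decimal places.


Step 1: Try lambda = 0 (constraint inactive).
x_unc = 5/(2*8) = 0.3125
Check: 3*0.3125 = 0.9375 < 6 -- violated!
Step 2: Constraint must be active: 3*x = 6
x* = 6/3 = 2.0
lambda = (2*8*2.0 - 5)/3 = 9.0
Step 3: Compute optimal value.
f(x*) = 8*2.0^2 - 5*2.0 = 22.0


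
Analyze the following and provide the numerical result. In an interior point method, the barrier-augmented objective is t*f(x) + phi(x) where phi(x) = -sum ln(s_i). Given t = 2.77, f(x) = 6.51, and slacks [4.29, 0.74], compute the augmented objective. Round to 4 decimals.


Step 1: Compute log-barrier.
ln values: [1.4563, -0.3011]
phi = -(1.4563 - 0.3011) = -1.1552
Step 2: Compute augmented objective.
t*f(x) = 2.77*6.51 = 18.0327
Total = 18.0327 - 1.1552 = 16.8775


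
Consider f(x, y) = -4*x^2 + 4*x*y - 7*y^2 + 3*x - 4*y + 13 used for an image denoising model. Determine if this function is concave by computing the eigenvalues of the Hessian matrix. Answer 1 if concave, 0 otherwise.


The Hessian of f(x,y) = -4*x^2 + 4*x*y - 7*y^2 + 3*x - 4*y + 13 is:
H = [[-8, 4], [4, -14]]
Trace = -8 - 14 = -22
Determinant = -8*-14 - (4)^2 = 96
Discriminant = (-22)^2 - 4*96 = 100.0
Eigenvalues: lambda_1 = -16.0, lambda_2 = -6.0
The function is concave.

1
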